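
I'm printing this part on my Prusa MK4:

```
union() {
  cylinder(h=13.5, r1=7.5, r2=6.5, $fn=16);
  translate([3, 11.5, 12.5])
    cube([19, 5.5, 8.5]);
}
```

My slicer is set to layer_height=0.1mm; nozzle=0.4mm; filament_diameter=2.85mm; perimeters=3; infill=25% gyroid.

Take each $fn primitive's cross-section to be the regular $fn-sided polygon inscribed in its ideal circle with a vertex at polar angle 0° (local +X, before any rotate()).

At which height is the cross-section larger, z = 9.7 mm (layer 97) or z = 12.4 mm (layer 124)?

layer 97 (z = 9.7 mm)

Layer 97 (z = 9.7): the cone: at t=0.719 of its height the radius interpolates to r₁+(r₂−r₁)t = 6.781, giving a regular 16-gon of that circumradius (area = (16/2)·6.781²·sin(360°/16) = 140.79 mm²); the cube at (3, 11.5) does not reach this height (z outside [12.5, 21]); Taking the union: only the cone is present, so the union is just that shape — area = 140.79 mm². So its area = 140.79 mm². Layer 124 (z = 12.4): the cone contributes a regular 16-gon of circumradius 6.581 (interpolated between r1=7.5 and r2=6.5 at t=0.919) (area = (16/2)·6.581²·sin(360°/16) = 132.61 mm²); the cube at (3, 11.5) is not intersected at this z (z outside [12.5, 21]); Merging all regions: only the cone is present, so the union is just that shape — area = 132.61 mm². So its area = 132.61 mm². Layer 97 is larger (140.79 vs 132.61 mm²).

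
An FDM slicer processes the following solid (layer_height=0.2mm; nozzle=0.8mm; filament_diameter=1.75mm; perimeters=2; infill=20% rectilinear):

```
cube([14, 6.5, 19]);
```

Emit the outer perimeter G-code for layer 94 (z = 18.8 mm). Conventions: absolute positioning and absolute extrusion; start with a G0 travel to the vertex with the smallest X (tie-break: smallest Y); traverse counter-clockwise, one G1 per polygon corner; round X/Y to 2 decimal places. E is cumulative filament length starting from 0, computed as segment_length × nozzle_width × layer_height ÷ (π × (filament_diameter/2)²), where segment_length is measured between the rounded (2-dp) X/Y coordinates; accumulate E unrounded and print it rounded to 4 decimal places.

G0 X0.00 Y0.00 Z18.80
G1 X14.00 Y0.00 E0.9313
G1 X14.00 Y6.50 E1.3637
G1 X0.00 Y6.50 E2.2949
G1 X0.00 Y0.00 E2.7273

At z = 18.8 mm: the 14×6.5 cube contributes its full rectangle. The outline is a single polygon with 4 vertices. Extrusion per mm of travel: 0.8 × 0.2 / (π × 0.875²) = 0.066520. Accumulating E over each segment gives final E = 2.7273.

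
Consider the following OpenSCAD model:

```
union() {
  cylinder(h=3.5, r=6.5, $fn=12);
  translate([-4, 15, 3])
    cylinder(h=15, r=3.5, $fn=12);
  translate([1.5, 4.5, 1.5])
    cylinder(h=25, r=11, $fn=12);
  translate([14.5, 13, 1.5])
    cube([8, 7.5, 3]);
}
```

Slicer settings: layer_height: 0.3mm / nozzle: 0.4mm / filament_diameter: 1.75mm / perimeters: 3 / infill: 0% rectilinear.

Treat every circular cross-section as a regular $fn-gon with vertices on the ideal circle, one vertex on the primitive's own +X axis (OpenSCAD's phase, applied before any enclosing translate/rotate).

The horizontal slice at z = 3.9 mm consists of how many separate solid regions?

At z = 3.9 mm: the cylinder is absent (z outside [0, 3.5]); the r=3.5 cylinder at (-4, 15) contributes a regular 12-gon of circumradius 3.5; the r=11 cylinder at (1.5, 4.5) contributes a regular 12-gon of circumradius 11; the cube at (14.5, 13) is present — its section is the full 8×7.5 rectangle; Merging all regions: the regions partially overlap (shared area 9.92 mm²), so overlapping operands fuse into one piece — 2 connected regions. The result has 2 disconnected regions.

2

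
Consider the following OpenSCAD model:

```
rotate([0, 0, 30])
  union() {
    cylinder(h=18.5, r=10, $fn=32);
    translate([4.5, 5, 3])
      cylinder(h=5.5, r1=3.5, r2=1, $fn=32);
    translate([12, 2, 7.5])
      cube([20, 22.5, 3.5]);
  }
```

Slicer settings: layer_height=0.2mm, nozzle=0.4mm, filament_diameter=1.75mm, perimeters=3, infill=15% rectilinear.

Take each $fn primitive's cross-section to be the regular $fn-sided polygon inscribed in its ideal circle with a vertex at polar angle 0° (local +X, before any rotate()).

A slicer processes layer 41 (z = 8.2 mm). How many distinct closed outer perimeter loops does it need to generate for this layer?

At z = 8.2 mm: the r=10 cylinder contributes a regular 32-gon of circumradius 10; the cone at (4.5, 5) (r1=3.5→r2=1) has section circumradius 1.136 here — a regular 32-gon; the cube at (12, 2) is present — its section is the full 20×22.5 rectangle; Merging all regions: the regions partially overlap (shared area 4.03 mm²), so overlapping operands fuse into one piece — 2 connected regions; (whole slice rotated 30° about Z — lengths, areas and connectivity unchanged). The result has 2 disconnected regions.

2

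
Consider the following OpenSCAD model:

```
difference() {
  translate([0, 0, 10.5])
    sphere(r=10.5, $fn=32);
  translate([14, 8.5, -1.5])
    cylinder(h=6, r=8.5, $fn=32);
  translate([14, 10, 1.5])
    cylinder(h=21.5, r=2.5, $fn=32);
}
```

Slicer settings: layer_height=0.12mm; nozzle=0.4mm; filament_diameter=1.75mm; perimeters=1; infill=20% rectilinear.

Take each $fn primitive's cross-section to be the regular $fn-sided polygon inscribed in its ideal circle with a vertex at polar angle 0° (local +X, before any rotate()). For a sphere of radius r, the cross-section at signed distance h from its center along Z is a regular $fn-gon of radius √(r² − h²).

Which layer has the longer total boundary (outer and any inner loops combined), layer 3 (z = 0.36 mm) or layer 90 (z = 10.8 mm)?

Layer 3 (z = 0.36): the r=10.5 sphere slices to a regular 32-gon of circumradius 2.726 (√(r²−h²) with h=10.14 from center) (perimeter = 2·32·2.726·sin(180°/32) = 17.10 mm); the r=8.5 cylinder at (14, 8.5) contributes a regular 32-gon of circumradius 8.5 (perimeter = 2·32·8.500·sin(180°/32) = 53.32 mm); the cylinder at (14, 10) does not reach this height (z outside [1.5, 23]); Taking the first minus the rest: starting from the r=10.5 sphere, the r=8.5 cylinder at (14, 8.5) misses the remaining region (no effect) — boundary = 17.10 mm. So its perimeter = 17.10 mm. Layer 90 (z = 10.8): the r=10.5 sphere slices to a regular 32-gon of circumradius 10.496 (√(r²−h²) with h=0.3 from center) (perimeter = 2·32·10.496·sin(180°/32) = 65.84 mm); the cylinder at (14, 8.5) is not intersected at this z (z outside [-1.5, 4.5]); the cylinder at (14, 10): section is a regular 32-gon, circumradius r=2.5 (perimeter = 2·32·2.500·sin(180°/32) = 15.68 mm); Taking the first minus the rest: starting from the r=10.5 sphere, the r=2.5 cylinder at (14, 10) misses the remaining region (no effect) — boundary = 65.84 mm. So its perimeter = 65.84 mm. Layer 90 is larger (65.84 vs 17.10 mm).

layer 90 (z = 10.8 mm)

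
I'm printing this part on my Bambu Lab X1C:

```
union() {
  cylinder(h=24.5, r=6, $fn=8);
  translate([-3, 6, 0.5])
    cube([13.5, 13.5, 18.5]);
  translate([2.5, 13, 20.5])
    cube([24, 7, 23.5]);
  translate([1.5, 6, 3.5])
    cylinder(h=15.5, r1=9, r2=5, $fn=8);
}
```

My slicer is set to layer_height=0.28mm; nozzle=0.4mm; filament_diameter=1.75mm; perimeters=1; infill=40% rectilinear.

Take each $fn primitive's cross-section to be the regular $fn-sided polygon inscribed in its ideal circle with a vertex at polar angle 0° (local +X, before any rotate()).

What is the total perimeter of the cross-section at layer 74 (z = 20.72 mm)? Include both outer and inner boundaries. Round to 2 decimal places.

At z = 20.72 mm: the r=6 cylinder contributes a regular 8-gon of circumradius 6 (perimeter = 2·8·6.000·sin(180°/8) = 36.74 mm); the cube at (-3, 6) is not intersected at this z (z outside [0.5, 19]); the 24×7 cube at (2.5, 13) contributes its full rectangle (perimeter 62.00 mm); the cone at (1.5, 6) is absent (z outside [3.5, 19]); Combining (union): the 2 present regions are separate (no shared area or edge), so areas and boundary lengths simply add and each stays a separate island — boundary = 98.74 mm. Overall, the cross-section has 2 separate islands. Total boundary length (outer) = 98.74 mm.

98.74 mm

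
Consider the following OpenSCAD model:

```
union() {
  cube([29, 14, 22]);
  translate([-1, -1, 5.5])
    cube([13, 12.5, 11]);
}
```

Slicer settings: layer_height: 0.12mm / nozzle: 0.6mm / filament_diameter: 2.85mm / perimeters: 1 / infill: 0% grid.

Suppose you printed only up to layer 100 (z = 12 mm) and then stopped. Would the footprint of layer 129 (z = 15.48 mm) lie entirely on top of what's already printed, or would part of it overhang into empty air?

entirely on top

Compare the two slices. At z = 12: the 29×14 cube contributes its full rectangle (area 406.00 mm²); the cube at (-1, -1) is present — its section is the full 13×12.5 rectangle (area 162.50 mm²); Combining (union): the regions partially overlap — summed areas 568.50 mm² minus the doubly-counted overlap 138.00 mm² gives 430.50 mm² — area = 430.50 mm². At z = 15.48: the cube is present — its section is the full 29×14 rectangle (area 406.00 mm²); the cube at (-1, -1) (footprint 13×12.5) is included at this height (area 162.50 mm²); Merging all regions: the regions partially overlap — summed areas 568.50 mm² minus the doubly-counted overlap 138.00 mm² gives 430.50 mm² — area = 430.50 mm². Checking containment: the cross-section at z = 15.48 is a subset of the cross-section at z = 12.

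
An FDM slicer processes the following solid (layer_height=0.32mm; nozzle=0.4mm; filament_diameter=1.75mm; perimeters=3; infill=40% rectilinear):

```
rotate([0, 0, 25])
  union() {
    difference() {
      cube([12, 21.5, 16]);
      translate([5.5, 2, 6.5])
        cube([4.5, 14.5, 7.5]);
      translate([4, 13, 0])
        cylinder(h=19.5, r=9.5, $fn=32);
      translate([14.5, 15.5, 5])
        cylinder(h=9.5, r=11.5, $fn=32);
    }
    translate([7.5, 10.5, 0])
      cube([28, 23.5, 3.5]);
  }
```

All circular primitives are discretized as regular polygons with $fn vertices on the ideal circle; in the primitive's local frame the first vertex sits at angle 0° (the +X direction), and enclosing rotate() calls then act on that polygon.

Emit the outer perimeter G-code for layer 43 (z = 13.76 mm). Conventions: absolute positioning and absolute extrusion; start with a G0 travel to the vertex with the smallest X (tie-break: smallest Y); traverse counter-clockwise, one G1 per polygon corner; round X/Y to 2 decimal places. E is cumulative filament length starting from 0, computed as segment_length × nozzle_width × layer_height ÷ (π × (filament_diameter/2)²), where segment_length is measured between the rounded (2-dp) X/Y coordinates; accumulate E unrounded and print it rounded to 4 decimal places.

At z = 13.76 mm: the 12×21.5 cube contributes its full rectangle; the cube at (5.5, 2) (footprint 4.5×14.5) is included at this height; the r=9.5 cylinder at (4, 13) contributes a regular 32-gon of circumradius 9.5; the r=11.5 cylinder at (14.5, 15.5) gives a regular 32-gon of circumradius 11.5 (constant along its height); Subtracting the remaining from the first: starting from the 12×21.5 cube, the 4.5×14.5 cube at (5.5, 2) lies wholly inside it (removes its full 65.25 mm² and its 38.00 mm outline becomes a hole wall); the r=9.5 cylinder at (4, 13) partially overlaps it — only the 144.41 mm² overlap (of its 281.71 mm²) is removed, clipping the outline; the r=11.5 cylinder at (14.5, 15.5) partially overlaps it — only the 9.50 mm² overlap (of its 412.81 mm²) is removed, clipping the outline — 1 connected region; the cube at (7.5, 10.5) is not intersected at this z (z outside [0, 3.5]); Taking the union: only the result so far is present, so the union is just that shape — 1 connected region; (whole slice rotated 25° about Z — lengths, areas and connectivity unchanged). The outline is a single polygon with 12 vertices. Extrusion per mm of travel: 0.4 × 0.32 / (π × 0.875²) = 0.053216. Accumulating E over each segment gives final E = 1.9979.

G0 X-1.87 Y4.00 Z13.76
G1 X0.00 Y0.00 E0.2350
G1 X10.88 Y5.07 E0.8737
G1 X9.06 Y8.97 E1.1028
G1 X7.09 Y8.69 E1.2087
G1 X6.98 Y8.69 E1.2145
G1 X8.22 Y6.04 E1.3702
G1 X4.14 Y4.14 E1.6097
G1 X3.44 Y5.63 E1.6973
G1 X2.15 Y4.86 E1.7773
G1 X0.39 Y4.24 E1.8766
G1 X-1.45 Y3.98 E1.9755
G1 X-1.87 Y4.00 E1.9979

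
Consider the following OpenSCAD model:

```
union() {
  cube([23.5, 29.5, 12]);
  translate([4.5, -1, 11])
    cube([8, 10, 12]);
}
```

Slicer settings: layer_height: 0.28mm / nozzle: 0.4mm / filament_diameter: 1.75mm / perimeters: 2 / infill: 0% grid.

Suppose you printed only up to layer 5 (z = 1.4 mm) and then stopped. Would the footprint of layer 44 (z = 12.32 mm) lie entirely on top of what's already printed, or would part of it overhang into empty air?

part overhangs

Compare the two slices. At z = 1.4: the cube is present — its section is the full 23.5×29.5 rectangle (area 693.25 mm²); the cube at (4.5, -1) does not reach this height (z outside [11, 23]); Merging all regions: only the 23.5×29.5 cube is present, so the union is just that shape — area = 693.25 mm². At z = 12.32: the cube is absent (z outside [0, 12]); the cube at (4.5, -1) (footprint 8×10) is included at this height (area 80.00 mm²); Combining (union): only the 8×10 cube at (4.5, -1) is present, so the union is just that shape — area = 80.00 mm². Checking containment: at z = 12.32 the cross-section extends beyond the z = 1.4 cross-section by about 8.00 mm².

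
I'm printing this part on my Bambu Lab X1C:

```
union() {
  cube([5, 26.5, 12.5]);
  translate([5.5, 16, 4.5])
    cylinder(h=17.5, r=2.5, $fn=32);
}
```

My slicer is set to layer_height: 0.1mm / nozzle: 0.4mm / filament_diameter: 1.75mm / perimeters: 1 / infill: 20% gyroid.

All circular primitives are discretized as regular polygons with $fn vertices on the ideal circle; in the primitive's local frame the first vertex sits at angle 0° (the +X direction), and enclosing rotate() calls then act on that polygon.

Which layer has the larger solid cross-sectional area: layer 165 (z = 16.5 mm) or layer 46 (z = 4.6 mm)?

Layer 165 (z = 16.5): the cube is absent (z outside [0, 12.5]); the r=2.5 cylinder at (5.5, 16) contributes a regular 32-gon of circumradius 2.5 (area = (32/2)·2.500²·sin(360°/32) = 19.51 mm²); Merging all regions: only the r=2.5 cylinder at (5.5, 16) is present, so the union is just that shape — area = 19.51 mm². So its area = 19.51 mm². Layer 46 (z = 4.6): the 5×26.5 cube contributes its full rectangle (area 132.50 mm²); the r=2.5 cylinder at (5.5, 16) gives a regular 32-gon of circumradius 2.5 (constant along its height) (area = (32/2)·2.500²·sin(360°/32) = 19.51 mm²); Combining (union): the regions partially overlap — summed areas 152.01 mm² minus the doubly-counted overlap 7.28 mm² gives 144.73 mm² — area = 144.73 mm². So its area = 144.73 mm². Layer 46 is larger (144.73 vs 19.51 mm²).

layer 46 (z = 4.6 mm)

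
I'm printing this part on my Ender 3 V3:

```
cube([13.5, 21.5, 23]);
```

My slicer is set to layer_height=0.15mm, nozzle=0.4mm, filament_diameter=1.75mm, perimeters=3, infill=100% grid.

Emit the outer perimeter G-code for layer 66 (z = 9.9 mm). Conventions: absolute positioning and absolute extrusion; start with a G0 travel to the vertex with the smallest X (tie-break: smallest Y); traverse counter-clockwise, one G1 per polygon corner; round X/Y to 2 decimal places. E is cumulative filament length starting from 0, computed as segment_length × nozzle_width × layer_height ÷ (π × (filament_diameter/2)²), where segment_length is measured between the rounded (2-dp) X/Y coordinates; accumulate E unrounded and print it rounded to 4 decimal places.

G0 X0.00 Y0.00 Z9.90
G1 X13.50 Y0.00 E0.3368
G1 X13.50 Y21.50 E0.8731
G1 X0.00 Y21.50 E1.2098
G1 X0.00 Y0.00 E1.7462

At z = 9.9 mm: the 13.5×21.5 cube contributes its full rectangle. The outline is a single polygon with 4 vertices. Extrusion per mm of travel: 0.4 × 0.15 / (π × 0.875²) = 0.024945. Accumulating E over each segment gives final E = 1.7462.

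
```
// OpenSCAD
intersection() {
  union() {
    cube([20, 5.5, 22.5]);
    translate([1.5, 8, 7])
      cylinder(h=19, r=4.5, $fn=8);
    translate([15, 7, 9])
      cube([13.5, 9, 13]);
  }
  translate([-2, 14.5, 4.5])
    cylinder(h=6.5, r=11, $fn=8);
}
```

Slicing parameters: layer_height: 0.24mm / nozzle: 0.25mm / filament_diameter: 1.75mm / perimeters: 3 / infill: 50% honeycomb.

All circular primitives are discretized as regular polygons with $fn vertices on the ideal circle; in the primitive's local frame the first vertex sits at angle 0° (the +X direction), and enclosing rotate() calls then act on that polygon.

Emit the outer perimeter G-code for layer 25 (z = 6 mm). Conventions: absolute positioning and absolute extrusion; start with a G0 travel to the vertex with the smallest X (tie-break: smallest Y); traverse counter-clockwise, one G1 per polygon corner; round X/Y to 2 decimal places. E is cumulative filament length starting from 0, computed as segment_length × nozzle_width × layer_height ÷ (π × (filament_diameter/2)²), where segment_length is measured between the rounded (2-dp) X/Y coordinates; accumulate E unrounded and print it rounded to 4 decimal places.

G0 X0.00 Y4.33 Z6.00
G1 X2.83 Y5.50 E0.0764
G1 X0.00 Y5.50 E0.1470
G1 X0.00 Y4.33 E0.1762

At z = 6 mm: the 20×5.5 cube contributes its full rectangle; the cylinder at (1.5, 8) is not intersected at this z (z outside [7, 26]); the cube at (15, 7) does not reach this height (z outside [9, 22]); Merging all regions: only the 20×5.5 cube is present, so the union is just that shape — 1 connected region; the r=11 cylinder at (-2, 14.5) contributes a regular 8-gon of circumradius 11; After intersecting: the r=11 cylinder at (-2, 14.5) partially overlaps the result so far; clipping to the common part keeps 1.66 mm² — 1 connected region. The outline is a single polygon with 3 vertices. Extrusion per mm of travel: 0.25 × 0.24 / (π × 0.875²) = 0.024945. Accumulating E over each segment gives final E = 0.1762.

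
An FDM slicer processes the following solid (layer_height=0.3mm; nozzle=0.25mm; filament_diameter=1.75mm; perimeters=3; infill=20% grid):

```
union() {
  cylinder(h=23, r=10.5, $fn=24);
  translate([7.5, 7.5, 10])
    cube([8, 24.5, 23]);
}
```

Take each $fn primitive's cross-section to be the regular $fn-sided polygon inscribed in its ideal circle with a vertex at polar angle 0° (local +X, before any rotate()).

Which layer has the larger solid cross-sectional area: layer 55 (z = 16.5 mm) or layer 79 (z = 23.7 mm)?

layer 55 (z = 16.5 mm)

Layer 55 (z = 16.5): the cylinder: section is a regular 24-gon, circumradius r=10.5 (area = (24/2)·10.500²·sin(360°/24) = 342.42 mm²); the 8×24.5 cube at (7.5, 7.5) contributes its full rectangle (area 196.00 mm²); Merging all regions: the 2 present regions are separate (no shared area or edge), so areas and boundary lengths simply add and each stays a separate island — area = 538.42 mm². So its area = 538.42 mm². Layer 79 (z = 23.7): the cylinder does not reach this height (z outside [0, 23]); the 8×24.5 cube at (7.5, 7.5) contributes its full rectangle (area 196.00 mm²); Merging all regions: only the 8×24.5 cube at (7.5, 7.5) is present, so the union is just that shape — area = 196.00 mm². So its area = 196.00 mm². Layer 55 is larger (538.42 vs 196.00 mm²).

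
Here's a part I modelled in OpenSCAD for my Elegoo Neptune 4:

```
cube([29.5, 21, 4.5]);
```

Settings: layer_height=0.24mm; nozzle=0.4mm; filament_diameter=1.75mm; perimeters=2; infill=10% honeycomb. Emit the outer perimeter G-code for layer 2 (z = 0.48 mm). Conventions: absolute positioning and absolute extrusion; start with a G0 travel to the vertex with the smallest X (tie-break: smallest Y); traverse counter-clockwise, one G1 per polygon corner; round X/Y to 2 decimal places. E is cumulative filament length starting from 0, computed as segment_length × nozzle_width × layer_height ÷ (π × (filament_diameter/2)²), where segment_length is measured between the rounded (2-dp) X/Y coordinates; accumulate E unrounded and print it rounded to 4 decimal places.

G0 X0.00 Y0.00 Z0.48
G1 X29.50 Y0.00 E1.1774
G1 X29.50 Y21.00 E2.0156
G1 X0.00 Y21.00 E3.1930
G1 X0.00 Y0.00 E4.0311

At z = 0.48 mm: the cube is present — its section is the full 29.5×21 rectangle. The outline is a single polygon with 4 vertices. Extrusion per mm of travel: 0.4 × 0.24 / (π × 0.875²) = 0.039912. Accumulating E over each segment gives final E = 4.0311.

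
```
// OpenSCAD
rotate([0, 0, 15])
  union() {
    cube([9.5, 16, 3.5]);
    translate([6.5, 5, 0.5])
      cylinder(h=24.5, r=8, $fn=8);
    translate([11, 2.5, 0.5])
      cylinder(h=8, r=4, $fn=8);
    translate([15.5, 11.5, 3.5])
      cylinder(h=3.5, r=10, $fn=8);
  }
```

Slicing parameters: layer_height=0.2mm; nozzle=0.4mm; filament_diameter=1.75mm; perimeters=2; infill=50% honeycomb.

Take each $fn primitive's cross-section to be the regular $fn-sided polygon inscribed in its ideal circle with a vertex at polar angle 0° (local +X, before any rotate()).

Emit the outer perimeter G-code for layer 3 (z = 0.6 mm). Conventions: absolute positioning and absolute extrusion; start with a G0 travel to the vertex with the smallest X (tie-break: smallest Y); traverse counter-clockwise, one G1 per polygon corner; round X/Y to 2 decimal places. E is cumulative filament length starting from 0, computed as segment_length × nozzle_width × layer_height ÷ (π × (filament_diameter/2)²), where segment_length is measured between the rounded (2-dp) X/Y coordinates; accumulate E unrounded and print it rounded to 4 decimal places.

G0 X-4.14 Y15.45 Z0.60
G1 X-2.23 Y8.33 E0.2452
G1 X-2.74 Y4.44 E0.3757
G1 X-0.36 Y1.33 E0.5059
G1 X0.00 Y0.00 E0.5518
G1 X0.55 Y0.15 E0.5707
G1 X0.98 Y-0.42 E0.5945
G1 X7.05 Y-1.22 E0.7981
G1 X10.54 Y1.46 E0.9445
G1 X11.01 Y1.40 E0.9602
G1 X13.44 Y3.26 E1.0620
G1 X13.84 Y6.30 E1.1640
G1 X12.62 Y7.89 E1.2306
G1 X12.71 Y8.58 E1.2538
G1 X8.98 Y13.44 E1.4575
G1 X6.13 Y13.82 E1.5532
G1 X5.04 Y17.91 E1.6940
G1 X-4.14 Y15.45 E2.0101

At z = 0.6 mm: the 9.5×16 cube contributes its full rectangle; the r=8 cylinder at (6.5, 5) contributes a regular 8-gon of circumradius 8; the r=4 cylinder at (11, 2.5) gives a regular 8-gon of circumradius 4 (constant along its height); the cylinder at (15.5, 11.5) does not reach this height (z outside [3.5, 7]); Merging all regions: the regions partially overlap (shared area 150.21 mm²), so overlapping operands fuse into one piece — 1 connected region; (whole slice rotated 15° about Z — lengths, areas and connectivity unchanged). The outline is a single polygon with 17 vertices. Extrusion per mm of travel: 0.4 × 0.2 / (π × 0.875²) = 0.033260. Accumulating E over each segment gives final E = 2.0101.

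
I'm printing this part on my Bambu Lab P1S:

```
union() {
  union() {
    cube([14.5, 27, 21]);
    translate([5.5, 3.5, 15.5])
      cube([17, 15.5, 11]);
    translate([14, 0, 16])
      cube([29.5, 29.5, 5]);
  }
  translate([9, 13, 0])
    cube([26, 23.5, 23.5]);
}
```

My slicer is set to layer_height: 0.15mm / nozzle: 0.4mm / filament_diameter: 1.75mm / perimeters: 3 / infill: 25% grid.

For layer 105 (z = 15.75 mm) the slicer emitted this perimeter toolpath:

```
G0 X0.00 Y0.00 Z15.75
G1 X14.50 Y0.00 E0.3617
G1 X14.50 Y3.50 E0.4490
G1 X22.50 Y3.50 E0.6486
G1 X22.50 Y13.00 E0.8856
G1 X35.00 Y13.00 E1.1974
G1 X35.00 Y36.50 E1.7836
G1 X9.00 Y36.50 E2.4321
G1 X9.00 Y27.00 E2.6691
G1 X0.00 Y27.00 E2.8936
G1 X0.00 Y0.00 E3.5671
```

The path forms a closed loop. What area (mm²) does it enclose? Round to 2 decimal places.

1001.50 mm²

Apply the shoelace formula to the sequence of (X, Y) vertices; enclosed area = 1001.50 mm².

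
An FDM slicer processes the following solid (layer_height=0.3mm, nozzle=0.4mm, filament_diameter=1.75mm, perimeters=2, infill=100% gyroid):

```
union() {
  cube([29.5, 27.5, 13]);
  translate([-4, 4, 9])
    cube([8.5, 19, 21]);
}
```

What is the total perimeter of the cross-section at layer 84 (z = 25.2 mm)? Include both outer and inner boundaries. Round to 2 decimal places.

55.00 mm

At z = 25.2 mm: the cube is not intersected at this z (z outside [0, 13]); the 8.5×19 cube at (-4, 4) contributes its full rectangle (perimeter 55.00 mm); Taking the union: only the 8.5×19 cube at (-4, 4) is present, so the union is just that shape — boundary = 55.00 mm. Overall, the cross-section is a single solid region. Total boundary length (outer) = 55.00 mm.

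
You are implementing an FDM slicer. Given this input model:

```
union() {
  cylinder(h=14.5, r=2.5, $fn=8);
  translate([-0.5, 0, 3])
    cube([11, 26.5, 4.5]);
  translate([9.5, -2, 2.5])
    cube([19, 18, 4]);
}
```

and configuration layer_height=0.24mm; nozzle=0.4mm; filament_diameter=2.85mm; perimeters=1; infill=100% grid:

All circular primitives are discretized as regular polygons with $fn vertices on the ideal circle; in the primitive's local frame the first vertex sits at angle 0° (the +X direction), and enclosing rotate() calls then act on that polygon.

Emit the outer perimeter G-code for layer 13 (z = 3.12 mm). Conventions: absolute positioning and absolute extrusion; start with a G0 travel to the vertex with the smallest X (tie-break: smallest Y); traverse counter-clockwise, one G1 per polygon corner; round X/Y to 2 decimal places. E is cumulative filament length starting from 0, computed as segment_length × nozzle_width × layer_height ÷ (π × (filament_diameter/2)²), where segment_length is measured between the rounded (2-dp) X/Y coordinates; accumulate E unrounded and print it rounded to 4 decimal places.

G0 X-2.50 Y0.00 Z3.12
G1 X-1.77 Y-1.77 E0.0288
G1 X0.00 Y-2.50 E0.0576
G1 X1.77 Y-1.77 E0.0864
G1 X2.50 Y0.00 E0.1152
G1 X9.50 Y0.00 E0.2206
G1 X9.50 Y-2.00 E0.2507
G1 X28.50 Y-2.00 E0.5366
G1 X28.50 Y16.00 E0.8075
G1 X10.50 Y16.00 E1.0783
G1 X10.50 Y26.50 E1.2364
G1 X-0.50 Y26.50 E1.4019
G1 X-0.50 Y2.29 E1.7662
G1 X-1.77 Y1.77 E1.7869
G1 X-2.50 Y0.00 E1.8157

At z = 3.12 mm: the cylinder: section is a regular 8-gon, circumradius r=2.5; the cube at (-0.5, 0) is present — its section is the full 11×26.5 rectangle; the cube at (9.5, -2) is present — its section is the full 19×18 rectangle; Merging all regions: the regions partially overlap (shared area 21.62 mm²), so overlapping operands fuse into one piece — 1 connected region. The outline is a single polygon with 14 vertices. Extrusion per mm of travel: 0.4 × 0.24 / (π × 1.425²) = 0.015048. Accumulating E over each segment gives final E = 1.8157.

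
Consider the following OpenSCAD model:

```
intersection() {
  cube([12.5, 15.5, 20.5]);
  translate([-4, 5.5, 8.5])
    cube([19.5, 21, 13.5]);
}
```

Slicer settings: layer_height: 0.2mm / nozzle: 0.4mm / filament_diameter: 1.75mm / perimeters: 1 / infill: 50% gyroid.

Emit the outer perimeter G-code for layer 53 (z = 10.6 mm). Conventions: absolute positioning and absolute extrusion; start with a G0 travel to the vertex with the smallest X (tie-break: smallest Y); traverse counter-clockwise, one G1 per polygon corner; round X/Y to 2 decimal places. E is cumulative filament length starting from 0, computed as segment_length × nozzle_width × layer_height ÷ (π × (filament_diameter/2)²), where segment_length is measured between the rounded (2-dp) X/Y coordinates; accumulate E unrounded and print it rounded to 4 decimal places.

At z = 10.6 mm: the 12.5×15.5 cube contributes its full rectangle; the cube at (-4, 5.5) (footprint 19.5×21) is included at this height; Keeping only the common overlap: the 19.5×21 cube at (-4, 5.5) partially overlaps the 12.5×15.5 cube; clipping to the common part keeps 125.00 mm² — 1 connected region. The outline is a single polygon with 4 vertices. Extrusion per mm of travel: 0.4 × 0.2 / (π × 0.875²) = 0.033260. Accumulating E over each segment gives final E = 1.4967.

G0 X0.00 Y5.50 Z10.60
G1 X12.50 Y5.50 E0.4158
G1 X12.50 Y15.50 E0.7484
G1 X0.00 Y15.50 E1.1641
G1 X0.00 Y5.50 E1.4967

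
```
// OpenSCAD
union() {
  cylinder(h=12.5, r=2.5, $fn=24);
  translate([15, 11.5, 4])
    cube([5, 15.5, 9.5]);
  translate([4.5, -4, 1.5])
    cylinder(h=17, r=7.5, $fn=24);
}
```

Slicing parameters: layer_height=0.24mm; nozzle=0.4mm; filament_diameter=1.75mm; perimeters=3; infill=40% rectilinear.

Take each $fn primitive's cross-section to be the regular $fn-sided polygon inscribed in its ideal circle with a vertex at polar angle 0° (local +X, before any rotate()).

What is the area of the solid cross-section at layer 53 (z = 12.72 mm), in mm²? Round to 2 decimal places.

At z = 12.72 mm: the cylinder does not reach this height (z outside [0, 12.5]); the 5×15.5 cube at (15, 11.5) contributes its full rectangle (area 77.50 mm²); the r=7.5 cylinder at (4.5, -4) contributes a regular 24-gon of circumradius 7.5 (area = (24/2)·7.500²·sin(360°/24) = 174.70 mm²); Combining (union): the 2 present regions are separate (no shared area or edge), so areas and boundary lengths simply add and each stays a separate island — area = 252.20 mm². Overall, the cross-section has 2 separate islands. Net area = 252.20 mm².

252.20 mm²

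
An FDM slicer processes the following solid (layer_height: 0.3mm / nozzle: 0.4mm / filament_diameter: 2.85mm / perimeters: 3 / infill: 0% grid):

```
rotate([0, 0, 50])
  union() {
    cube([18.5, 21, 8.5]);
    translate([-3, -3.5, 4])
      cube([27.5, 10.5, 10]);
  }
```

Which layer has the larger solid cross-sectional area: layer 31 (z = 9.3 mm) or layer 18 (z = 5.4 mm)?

Layer 31 (z = 9.3): the cube is not intersected at this z (z outside [0, 8.5]); the cube at (-3, -3.5) is present — its section is the full 27.5×10.5 rectangle (area 288.75 mm²); Combining (union): only the 27.5×10.5 cube at (-3, -3.5) is present, so the union is just that shape — area = 288.75 mm²; (rotated 50° about Z; rotation is an isometry so areas/perimeters/island counts are preserved). So its area = 288.75 mm². Layer 18 (z = 5.4): the cube is present — its section is the full 18.5×21 rectangle (area 388.50 mm²); the 27.5×10.5 cube at (-3, -3.5) contributes its full rectangle (area 288.75 mm²); Merging all regions: the regions partially overlap — summed areas 677.25 mm² minus the doubly-counted overlap 129.50 mm² gives 547.75 mm² — area = 547.75 mm²; (whole slice rotated 50° about Z — lengths, areas and connectivity unchanged). So its area = 547.75 mm². Layer 18 is larger (547.75 vs 288.75 mm²).

layer 18 (z = 5.4 mm)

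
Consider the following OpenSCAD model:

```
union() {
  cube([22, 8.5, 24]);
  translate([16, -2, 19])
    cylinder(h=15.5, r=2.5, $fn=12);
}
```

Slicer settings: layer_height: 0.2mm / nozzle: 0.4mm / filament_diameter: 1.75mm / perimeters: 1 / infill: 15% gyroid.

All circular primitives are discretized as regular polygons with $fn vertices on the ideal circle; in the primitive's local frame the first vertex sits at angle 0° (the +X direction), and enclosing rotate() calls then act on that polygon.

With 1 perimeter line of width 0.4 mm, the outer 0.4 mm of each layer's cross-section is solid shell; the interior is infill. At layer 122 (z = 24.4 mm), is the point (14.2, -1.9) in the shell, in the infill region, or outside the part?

infill

At z = 24.4 mm: the cube does not reach this height (z outside [0, 24]); the cylinder at (16, -2): section is a regular 12-gon, circumradius r=2.5; Taking the union: only the r=2.5 cylinder at (16, -2) is present, so the union is just that shape — 1 connected region. Overall, the cross-section is a single solid region. The nearest boundary edge runs (13.83, -0.75)→(13.50, -2.00); distance from the point to it = 0.65 mm. The point is inside the cross-section and 0.65 mm from the nearest boundary — more than the 0.4 mm shell width (1 × 0.4), so it's in the infill interior.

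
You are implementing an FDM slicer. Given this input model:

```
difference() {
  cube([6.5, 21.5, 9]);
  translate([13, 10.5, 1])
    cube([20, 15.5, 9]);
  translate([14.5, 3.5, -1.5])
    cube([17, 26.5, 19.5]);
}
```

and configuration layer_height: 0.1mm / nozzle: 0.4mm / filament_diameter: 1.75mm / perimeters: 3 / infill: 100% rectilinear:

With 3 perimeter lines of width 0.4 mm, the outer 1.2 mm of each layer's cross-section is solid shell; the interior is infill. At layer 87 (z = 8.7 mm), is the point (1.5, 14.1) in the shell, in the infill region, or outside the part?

At z = 8.7 mm: the cube is present — its section is the full 6.5×21.5 rectangle; the 20×15.5 cube at (13, 10.5) contributes its full rectangle; the 17×26.5 cube at (14.5, 3.5) contributes its full rectangle; After the difference (first − rest): starting from the 6.5×21.5 cube, the 20×15.5 cube at (13, 10.5) misses the remaining region (no effect); the 17×26.5 cube at (14.5, 3.5) misses the remaining region (no effect) — 1 connected region. Overall, the cross-section is a single solid region. The nearest boundary edge runs (0.00, 0.00)→(0.00, 21.50); distance from the point to it = 1.50 mm. The point is inside the cross-section and 1.50 mm from the nearest boundary — more than the 1.2 mm shell width (3 × 0.4), so it's in the infill interior.

infill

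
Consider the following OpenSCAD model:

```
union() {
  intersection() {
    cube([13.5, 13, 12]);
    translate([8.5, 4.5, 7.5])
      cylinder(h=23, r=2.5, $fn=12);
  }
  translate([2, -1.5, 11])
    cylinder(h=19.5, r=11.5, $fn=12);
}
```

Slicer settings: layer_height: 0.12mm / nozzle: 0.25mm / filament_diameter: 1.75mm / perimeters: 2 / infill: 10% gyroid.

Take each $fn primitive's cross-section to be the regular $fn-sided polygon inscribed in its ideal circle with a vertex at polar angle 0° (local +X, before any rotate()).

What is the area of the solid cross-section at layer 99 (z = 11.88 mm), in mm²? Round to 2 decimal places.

396.97 mm²

At z = 11.88 mm: the 13.5×13 cube contributes its full rectangle (area 175.50 mm²); the r=2.5 cylinder at (8.5, 4.5) gives a regular 12-gon of circumradius 2.5 (constant along its height) (area = (12/2)·2.500²·sin(360°/12) = 18.75 mm²); After intersecting: the r=2.5 cylinder at (8.5, 4.5) lies inside the 13.5×13 cube, so the common part is the r=2.5 cylinder at (8.5, 4.5) itself — area = 18.75 mm²; the r=11.5 cylinder at (2, -1.5) gives a regular 12-gon of circumradius 11.5 (constant along its height) (area = (12/2)·11.500²·sin(360°/12) = 396.75 mm²); Merging all regions: the regions partially overlap — summed areas 415.50 mm² minus the doubly-counted overlap 18.53 mm² gives 396.97 mm² — area = 396.97 mm². Overall, the cross-section is a single solid region. Net area = 396.97 mm².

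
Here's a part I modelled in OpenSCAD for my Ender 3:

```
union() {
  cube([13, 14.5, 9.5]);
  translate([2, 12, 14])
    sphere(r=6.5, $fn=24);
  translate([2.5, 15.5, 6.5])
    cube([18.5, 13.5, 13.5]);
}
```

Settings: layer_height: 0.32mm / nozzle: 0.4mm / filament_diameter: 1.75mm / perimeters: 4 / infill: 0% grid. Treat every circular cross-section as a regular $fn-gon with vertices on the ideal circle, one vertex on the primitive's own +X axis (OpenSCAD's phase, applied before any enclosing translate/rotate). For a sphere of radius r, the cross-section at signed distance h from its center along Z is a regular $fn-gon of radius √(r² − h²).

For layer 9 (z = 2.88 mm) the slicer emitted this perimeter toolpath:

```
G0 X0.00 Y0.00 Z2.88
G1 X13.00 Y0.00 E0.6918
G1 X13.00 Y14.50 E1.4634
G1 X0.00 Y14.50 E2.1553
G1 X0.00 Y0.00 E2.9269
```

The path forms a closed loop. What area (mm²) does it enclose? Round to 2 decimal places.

188.50 mm²

Apply the shoelace formula to the sequence of (X, Y) vertices; enclosed area = 188.50 mm².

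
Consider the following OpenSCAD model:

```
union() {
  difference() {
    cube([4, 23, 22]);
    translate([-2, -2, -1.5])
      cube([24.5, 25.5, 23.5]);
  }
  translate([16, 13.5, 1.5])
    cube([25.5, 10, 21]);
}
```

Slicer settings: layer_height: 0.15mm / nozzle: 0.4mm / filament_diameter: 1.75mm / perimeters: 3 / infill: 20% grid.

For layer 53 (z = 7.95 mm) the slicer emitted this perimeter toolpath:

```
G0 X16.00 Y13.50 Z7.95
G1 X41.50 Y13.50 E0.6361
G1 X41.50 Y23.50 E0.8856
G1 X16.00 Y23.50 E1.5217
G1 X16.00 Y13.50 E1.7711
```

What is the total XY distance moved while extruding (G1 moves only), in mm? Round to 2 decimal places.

Sum the Euclidean lengths of each G1 segment: total = 71.00 mm.

71.00 mm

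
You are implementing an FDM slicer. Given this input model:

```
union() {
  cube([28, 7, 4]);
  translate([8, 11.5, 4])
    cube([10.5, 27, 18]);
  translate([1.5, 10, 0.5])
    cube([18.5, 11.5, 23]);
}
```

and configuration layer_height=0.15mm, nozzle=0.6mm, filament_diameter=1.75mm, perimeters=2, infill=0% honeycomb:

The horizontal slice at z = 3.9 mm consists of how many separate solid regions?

At z = 3.9 mm: the 28×7 cube contributes its full rectangle; the cube at (8, 11.5) is absent (z outside [4, 22]); the 18.5×11.5 cube at (1.5, 10) contributes its full rectangle; Combining (union): the 2 present regions are separate (no shared area or edge), so areas and boundary lengths simply add and each stays a separate island — 2 connected regions. The result has 2 disconnected regions.

2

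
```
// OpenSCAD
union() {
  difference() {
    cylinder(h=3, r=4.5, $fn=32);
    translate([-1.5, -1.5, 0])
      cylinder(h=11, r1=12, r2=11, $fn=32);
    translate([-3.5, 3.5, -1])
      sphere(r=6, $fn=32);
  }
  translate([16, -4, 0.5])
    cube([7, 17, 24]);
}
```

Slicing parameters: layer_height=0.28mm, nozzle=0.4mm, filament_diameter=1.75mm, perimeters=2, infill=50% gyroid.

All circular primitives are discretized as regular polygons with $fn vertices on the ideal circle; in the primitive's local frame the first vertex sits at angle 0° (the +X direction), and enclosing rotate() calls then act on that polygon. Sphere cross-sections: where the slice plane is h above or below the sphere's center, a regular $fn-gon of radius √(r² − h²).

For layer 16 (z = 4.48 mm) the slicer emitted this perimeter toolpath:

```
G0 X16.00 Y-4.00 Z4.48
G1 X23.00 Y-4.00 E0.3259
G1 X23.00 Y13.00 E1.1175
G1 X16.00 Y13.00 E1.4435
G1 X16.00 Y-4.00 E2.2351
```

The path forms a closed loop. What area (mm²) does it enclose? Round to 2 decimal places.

Apply the shoelace formula to the sequence of (X, Y) vertices; enclosed area = 119.00 mm².

119.00 mm²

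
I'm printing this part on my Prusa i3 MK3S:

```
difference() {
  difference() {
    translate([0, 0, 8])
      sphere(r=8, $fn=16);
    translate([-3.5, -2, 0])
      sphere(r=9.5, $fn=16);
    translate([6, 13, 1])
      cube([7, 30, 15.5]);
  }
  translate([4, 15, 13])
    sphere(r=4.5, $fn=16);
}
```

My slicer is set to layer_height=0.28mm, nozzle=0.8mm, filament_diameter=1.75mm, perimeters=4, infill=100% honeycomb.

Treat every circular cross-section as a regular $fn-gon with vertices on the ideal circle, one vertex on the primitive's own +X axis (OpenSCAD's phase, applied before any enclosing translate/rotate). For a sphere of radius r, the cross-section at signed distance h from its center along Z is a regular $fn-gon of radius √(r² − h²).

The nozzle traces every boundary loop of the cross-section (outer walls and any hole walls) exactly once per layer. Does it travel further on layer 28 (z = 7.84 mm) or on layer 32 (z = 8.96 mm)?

Layer 28 (z = 7.84): the sphere: section is a regular 16-gon, circumradius = √(r²−h²) = √(8²−0.16²) = 7.998 (perimeter = 2·16·7.998·sin(180°/16) = 49.93 mm); the sphere at (-3.5, -2): section is a regular 16-gon, circumradius = √(r²−h²) = √(9.5²−7.84²) = 5.365 (perimeter = 2·16·5.365·sin(180°/16) = 33.49 mm); the cube at (6, 13) (footprint 7×30) is included at this height (perimeter 74.00 mm); After the difference (first − rest): starting from the r=8 sphere, the r=9.5 sphere at (-3.5, -2) partially overlaps it — only the 77.69 mm² overlap (of its 88.12 mm²) is removed, clipping the outline; the 7×30 cube at (6, 13) misses the remaining region (no effect) — boundary = 61.16 mm; the sphere at (4, 15) is not intersected at this z (|z−center|=5.160 > r=4.5); Subtracting the remaining from the first: none of the subtracted shapes is present at this height, so the result so far is unchanged — boundary = 61.16 mm. So its perimeter = 61.16 mm. Layer 32 (z = 8.96): the r=8 sphere slices to a regular 16-gon of circumradius 7.942 (√(r²−h²) with h=0.96 from center) (perimeter = 2·16·7.942·sin(180°/16) = 49.58 mm); the r=9.5 sphere at (-3.5, -2) contributes a regular 16-gon of circumradius √(9.5²−8.96²) = 3.157 (perimeter = 2·16·3.157·sin(180°/16) = 19.71 mm); the 7×30 cube at (6, 13) contributes its full rectangle (perimeter 74.00 mm); After the difference (first − rest): starting from the r=8 sphere, the r=9.5 sphere at (-3.5, -2) lies wholly inside it (removes its full 30.52 mm² and its 19.71 mm outline becomes a hole wall); the 7×30 cube at (6, 13) misses the remaining region (no effect) — boundary (outer + 1 inner loop) = 69.29 mm; the r=4.5 sphere at (4, 15) contributes a regular 16-gon of circumradius √(4.5²−4.04²) = 1.982 (perimeter = 2·16·1.982·sin(180°/16) = 12.37 mm); After the difference (first − rest): starting from the result so far, the r=4.5 sphere at (4, 15) misses the remaining region (no effect) — boundary (outer + 1 inner loop) = 69.29 mm. So its perimeter = 69.29 mm. Layer 32 is larger (69.29 vs 61.16 mm).

layer 32 (z = 8.96 mm)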